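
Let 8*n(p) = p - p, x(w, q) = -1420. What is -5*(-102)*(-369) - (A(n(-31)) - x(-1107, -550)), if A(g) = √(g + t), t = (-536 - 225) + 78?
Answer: -189610 - I*√683 ≈ -1.8961e+5 - 26.134*I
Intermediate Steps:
n(p) = 0 (n(p) = (p - p)/8 = (⅛)*0 = 0)
t = -683 (t = -761 + 78 = -683)
A(g) = √(-683 + g) (A(g) = √(g - 683) = √(-683 + g))
-5*(-102)*(-369) - (A(n(-31)) - x(-1107, -550)) = -5*(-102)*(-369) - (√(-683 + 0) - 1*(-1420)) = 510*(-369) - (√(-683) + 1420) = -188190 - (I*√683 + 1420) = -188190 - (1420 + I*√683) = -188190 + (-1420 - I*√683) = -189610 - I*√683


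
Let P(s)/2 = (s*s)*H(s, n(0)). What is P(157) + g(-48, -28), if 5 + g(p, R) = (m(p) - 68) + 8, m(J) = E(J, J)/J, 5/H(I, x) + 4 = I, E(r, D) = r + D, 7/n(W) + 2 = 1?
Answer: 236851/153 ≈ 1548.0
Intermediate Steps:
n(W) = -7 (n(W) = 7/(-2 + 1) = 7/(-1) = 7*(-1) = -7)
E(r, D) = D + r
H(I, x) = 5/(-4 + I)
m(J) = 2 (m(J) = (J + J)/J = (2*J)/J = 2)
g(p, R) = -63 (g(p, R) = -5 + ((2 - 68) + 8) = -5 + (-66 + 8) = -5 - 58 = -63)
P(s) = 10*s²/(-4 + s) (P(s) = 2*((s*s)*(5/(-4 + s))) = 2*(s²*(5/(-4 + s))) = 2*(5*s²/(-4 + s)) = 10*s²/(-4 + s))
P(157) + g(-48, -28) = 10*157²/(-4 + 157) - 63 = 10*24649/153 - 63 = 10*24649*(1/153) - 63 = 246490/153 - 63 = 236851/153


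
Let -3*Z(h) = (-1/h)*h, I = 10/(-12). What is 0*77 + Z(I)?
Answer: ⅓ ≈ 0.33333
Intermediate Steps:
I = -⅚ (I = 10*(-1/12) = -⅚ ≈ -0.83333)
Z(h) = ⅓ (Z(h) = -(-1/h)*h/3 = -⅓*(-1) = ⅓)
0*77 + Z(I) = 0*77 + ⅓ = 0 + ⅓ = ⅓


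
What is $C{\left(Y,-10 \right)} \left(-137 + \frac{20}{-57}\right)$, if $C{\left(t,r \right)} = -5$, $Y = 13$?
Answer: $\frac{39145}{57} \approx 686.75$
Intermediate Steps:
$C{\left(Y,-10 \right)} \left(-137 + \frac{20}{-57}\right) = - 5 \left(-137 + \frac{20}{-57}\right) = - 5 \left(-137 + 20 \left(- \frac{1}{57}\right)\right) = - 5 \left(-137 - \frac{20}{57}\right) = \left(-5\right) \left(- \frac{7829}{57}\right) = \frac{39145}{57}$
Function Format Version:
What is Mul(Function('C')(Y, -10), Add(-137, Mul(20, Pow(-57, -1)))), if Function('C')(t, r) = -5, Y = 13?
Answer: Rational(39145, 57) ≈ 686.75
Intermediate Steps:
Mul(Function('C')(Y, -10), Add(-137, Mul(20, Pow(-57, -1)))) = Mul(-5, Add(-137, Mul(20, Pow(-57, -1)))) = Mul(-5, Add(-137, Mul(20, Rational(-1, 57)))) = Mul(-5, Add(-137, Rational(-20, 57))) = Mul(-5, Rational(-7829, 57)) = Rational(39145, 57)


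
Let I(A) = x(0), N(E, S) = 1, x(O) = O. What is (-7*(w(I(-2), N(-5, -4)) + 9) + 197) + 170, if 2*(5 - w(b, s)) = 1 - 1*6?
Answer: 503/2 ≈ 251.50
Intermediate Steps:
I(A) = 0
w(b, s) = 15/2 (w(b, s) = 5 - (1 - 1*6)/2 = 5 - (1 - 6)/2 = 5 - ½*(-5) = 5 + 5/2 = 15/2)
(-7*(w(I(-2), N(-5, -4)) + 9) + 197) + 170 = (-7*(15/2 + 9) + 197) + 170 = (-7*33/2 + 197) + 170 = (-231/2 + 197) + 170 = 163/2 + 170 = 503/2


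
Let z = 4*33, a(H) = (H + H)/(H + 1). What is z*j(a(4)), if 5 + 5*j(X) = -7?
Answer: -1584/5 ≈ -316.80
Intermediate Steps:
a(H) = 2*H/(1 + H) (a(H) = (2*H)/(1 + H) = 2*H/(1 + H))
j(X) = -12/5 (j(X) = -1 + (⅕)*(-7) = -1 - 7/5 = -12/5)
z = 132
z*j(a(4)) = 132*(-12/5) = -1584/5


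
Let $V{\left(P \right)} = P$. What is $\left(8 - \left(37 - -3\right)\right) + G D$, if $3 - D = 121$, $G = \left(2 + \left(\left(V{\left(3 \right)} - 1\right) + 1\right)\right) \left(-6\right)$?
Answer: $3508$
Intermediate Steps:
$G = -30$ ($G = \left(2 + \left(\left(3 - 1\right) + 1\right)\right) \left(-6\right) = \left(2 + \left(2 + 1\right)\right) \left(-6\right) = \left(2 + 3\right) \left(-6\right) = 5 \left(-6\right) = -30$)
$D = -118$ ($D = 3 - 121 = -118$)
$\left(8 - \left(37 - -3\right)\right) + G D = \left(8 - \left(37 - -3\right)\right) - -3540 = \left(8 - \left(37 + 3\right)\right) + 3540 = \left(8 - 40\right) + 3540 = -32 + 3540 = 3508$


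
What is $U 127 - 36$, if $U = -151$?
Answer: $-19213$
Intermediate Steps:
$U 127 - 36 = \left(-151\right) 127 - 36 = -19177 - 36 = -19213$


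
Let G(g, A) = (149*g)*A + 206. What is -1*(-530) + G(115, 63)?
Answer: 1080241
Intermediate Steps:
G(g, A) = 206 + 149*A*g (G(g, A) = 149*A*g + 206 = 206 + 149*A*g)
-1*(-530) + G(115, 63) = -1*(-530) + (206 + 149*63*115) = 530 + (206 + 1079505) = 530 + 1079711 = 1080241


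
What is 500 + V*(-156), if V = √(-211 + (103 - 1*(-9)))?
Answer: 500 - 468*I*√11 ≈ 500.0 - 1552.2*I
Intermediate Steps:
V = 3*I*√11 (V = √(-211 + (103 + 9)) = √(-211 + 112) = √(-99) = 3*I*√11 ≈ 9.9499*I)
500 + V*(-156) = 500 + (3*I*√11)*(-156) = 500 - 468*I*√11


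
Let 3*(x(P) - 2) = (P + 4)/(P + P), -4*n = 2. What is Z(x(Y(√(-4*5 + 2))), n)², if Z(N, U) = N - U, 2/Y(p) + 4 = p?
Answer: -2/9 + 8*I*√2/3 ≈ -0.22222 + 3.7712*I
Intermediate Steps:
n = -½ (n = -¼*2 = -½ ≈ -0.50000)
Y(p) = 2/(-4 + p)
x(P) = 2 + (4 + P)/(6*P) (x(P) = 2 + ((P + 4)/(P + P))/3 = 2 + ((4 + P)/((2*P)))/3 = 2 + ((4 + P)*(1/(2*P)))/3 = 2 + ((4 + P)/(2*P))/3 = 2 + (4 + P)/(6*P))
Z(x(Y(√(-4*5 + 2))), n)² = ((4 + 13*(2/(-4 + √(-4*5 + 2))))/(6*((2/(-4 + √(-4*5 + 2))))) - 1*(-½))² = ((4 + 13*(2/(-4 + √(-20 + 2))))/(6*((2/(-4 + √(-20 + 2))))) + ½)² = ((4 + 13*(2/(-4 + √(-18))))/(6*((2/(-4 + √(-18))))) + ½)² = ((4 + 13*(2/(-4 + 3*I*√2)))/(6*((2/(-4 + 3*I*√2)))) + ½)² = ((-2 + 3*I*√2/2)*(4 + 26/(-4 + 3*I*√2))/6 + ½)² = (½ + (-2 + 3*I*√2/2)*(4 + 26/(-4 + 3*I*√2))/6)²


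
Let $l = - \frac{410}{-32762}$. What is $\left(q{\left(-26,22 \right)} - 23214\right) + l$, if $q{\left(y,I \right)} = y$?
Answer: $- \frac{380694235}{16381} \approx -23240.0$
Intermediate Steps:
$l = \frac{205}{16381}$ ($l = \left(-410\right) \left(- \frac{1}{32762}\right) = \frac{205}{16381} \approx 0.012515$)
$\left(q{\left(-26,22 \right)} - 23214\right) + l = \left(-26 - 23214\right) + \frac{205}{16381} = -23240 + \frac{205}{16381} = - \frac{380694235}{16381}$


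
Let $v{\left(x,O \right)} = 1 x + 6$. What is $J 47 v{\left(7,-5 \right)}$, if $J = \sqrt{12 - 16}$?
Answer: $1222 i \approx 1222.0 i$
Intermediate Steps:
$v{\left(x,O \right)} = 6 + x$ ($v{\left(x,O \right)} = x + 6 = 6 + x$)
$J = 2 i$ ($J = \sqrt{-4} = 2 i \approx 2.0 i$)
$J 47 v{\left(7,-5 \right)} = 2 i 47 \left(6 + 7\right) = 94 i 13 = 1222 i$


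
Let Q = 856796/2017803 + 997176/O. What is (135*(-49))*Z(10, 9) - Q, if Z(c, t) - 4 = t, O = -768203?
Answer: -133297975025717215/1550082318009 ≈ -85994.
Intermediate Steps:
Z(c, t) = 4 + t
Q = -1353911466740/1550082318009 (Q = 856796/2017803 + 997176/(-768203) = 856796*(1/2017803) + 997176*(-1/768203) = 856796/2017803 - 997176/768203 = -1353911466740/1550082318009 ≈ -0.87344)
(135*(-49))*Z(10, 9) - Q = (135*(-49))*(4 + 9) - 1*(-1353911466740/1550082318009) = -6615*13 + 1353911466740/1550082318009 = -85995 + 1353911466740/1550082318009 = -133297975025717215/1550082318009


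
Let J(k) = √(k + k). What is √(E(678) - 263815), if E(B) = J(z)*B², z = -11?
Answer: √(-263815 + 459684*I*√22) ≈ 976.83 + 1103.6*I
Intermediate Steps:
J(k) = √2*√k (J(k) = √(2*k) = √2*√k)
E(B) = I*√22*B² (E(B) = (√2*√(-11))*B² = (√2*(I*√11))*B² = (I*√22)*B² = I*√22*B²)
√(E(678) - 263815) = √(I*√22*678² - 263815) = √(I*√22*459684 - 263815) = √(459684*I*√22 - 263815) = √(-263815 + 459684*I*√22)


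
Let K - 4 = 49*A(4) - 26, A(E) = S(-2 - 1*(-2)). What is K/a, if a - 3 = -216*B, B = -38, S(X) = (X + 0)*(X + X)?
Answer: -22/8211 ≈ -0.0026793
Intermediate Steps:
S(X) = 2*X² (S(X) = X*(2*X) = 2*X²)
A(E) = 0 (A(E) = 2*(-2 - 1*(-2))² = 2*(-2 + 2)² = 2*0² = 2*0 = 0)
K = -22 (K = 4 + (49*0 - 26) = 4 + (0 - 26) = 4 - 26 = -22)
a = 8211 (a = 3 - 216*(-38) = 3 + 8208 = 8211)
K/a = -22/8211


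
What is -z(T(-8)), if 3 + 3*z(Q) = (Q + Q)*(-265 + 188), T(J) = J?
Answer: -1229/3 ≈ -409.67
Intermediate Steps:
z(Q) = -1 - 154*Q/3 (z(Q) = -1 + ((Q + Q)*(-265 + 188))/3 = -1 + ((2*Q)*(-77))/3 = -1 + (-154*Q)/3 = -1 - 154*Q/3)
-z(T(-8)) = -(-1 - 154/3*(-8)) = -(-1 + 1232/3) = -1*1229/3 = -1229/3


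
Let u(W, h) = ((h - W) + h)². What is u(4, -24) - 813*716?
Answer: -579404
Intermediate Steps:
u(W, h) = (-W + 2*h)²
u(4, -24) - 813*716 = (4 - 2*(-24))² - 813*716 = (4 + 48)² - 582108 = 52² - 582108 = 2704 - 582108 = -579404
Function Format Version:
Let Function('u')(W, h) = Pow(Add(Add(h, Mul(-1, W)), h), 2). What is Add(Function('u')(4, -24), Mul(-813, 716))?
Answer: -579404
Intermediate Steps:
Function('u')(W, h) = Pow(Add(Mul(-1, W), Mul(2, h)), 2)
Add(Function('u')(4, -24), Mul(-813, 716)) = Add(Pow(Add(4, Mul(-2, -24)), 2), Mul(-813, 716)) = Add(Pow(Add(4, 48), 2), -582108) = Add(Pow(52, 2), -582108) = Add(2704, -582108) = -579404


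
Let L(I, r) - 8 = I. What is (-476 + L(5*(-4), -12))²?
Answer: 238144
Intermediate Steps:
L(I, r) = 8 + I
(-476 + L(5*(-4), -12))² = (-476 + (8 + 5*(-4)))² = (-476 + (8 - 20))² = (-476 - 12)² = (-488)² = 238144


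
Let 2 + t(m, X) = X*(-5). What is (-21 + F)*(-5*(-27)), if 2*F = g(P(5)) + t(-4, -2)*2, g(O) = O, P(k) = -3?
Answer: -3915/2 ≈ -1957.5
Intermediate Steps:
t(m, X) = -2 - 5*X (t(m, X) = -2 + X*(-5) = -2 - 5*X)
F = 13/2 (F = (-3 + (-2 - 5*(-2))*2)/2 = (-3 + (-2 + 10)*2)/2 = (-3 + 8*2)/2 = (-3 + 16)/2 = (1/2)*13 = 13/2 ≈ 6.5000)
(-21 + F)*(-5*(-27)) = (-21 + 13/2)*(-5*(-27)) = -29/2*135 = -3915/2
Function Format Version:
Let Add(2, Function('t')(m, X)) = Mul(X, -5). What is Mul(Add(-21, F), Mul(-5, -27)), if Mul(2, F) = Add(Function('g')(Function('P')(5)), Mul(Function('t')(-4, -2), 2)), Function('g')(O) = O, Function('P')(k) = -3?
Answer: Rational(-3915, 2) ≈ -1957.5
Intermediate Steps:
Function('t')(m, X) = Add(-2, Mul(-5, X)) (Function('t')(m, X) = Add(-2, Mul(X, -5)) = Add(-2, Mul(-5, X)))
F = Rational(13, 2) (F = Mul(Rational(1, 2), Add(-3, Mul(Add(-2, Mul(-5, -2)), 2))) = Mul(Rational(1, 2), Add(-3, Mul(Add(-2, 10), 2))) = Mul(Rational(1, 2), Add(-3, Mul(8, 2))) = Mul(Rational(1, 2), Add(-3, 16)) = Mul(Rational(1, 2), 13) = Rational(13, 2) ≈ 6.5000)
Mul(Add(-21, F), Mul(-5, -27)) = Mul(Add(-21, Rational(13, 2)), Mul(-5, -27)) = Mul(Rational(-29, 2), 135) = Rational(-3915, 2)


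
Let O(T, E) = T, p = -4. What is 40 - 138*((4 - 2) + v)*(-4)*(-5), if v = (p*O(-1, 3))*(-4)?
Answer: 38680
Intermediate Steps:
v = -16 (v = -4*(-1)*(-4) = 4*(-4) = -16)
40 - 138*((4 - 2) + v)*(-4)*(-5) = 40 - 138*((4 - 2) - 16)*(-4)*(-5) = 40 - 138*(2 - 16)*(-4)*(-5) = 40 - 138*(-14*(-4))*(-5) = 40 - 7728*(-5) = 40 - 138*(-280) = 40 + 38640 = 38680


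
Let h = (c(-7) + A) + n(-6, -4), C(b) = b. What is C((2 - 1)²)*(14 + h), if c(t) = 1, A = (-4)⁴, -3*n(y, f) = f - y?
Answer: 811/3 ≈ 270.33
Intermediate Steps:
n(y, f) = -f/3 + y/3 (n(y, f) = -(f - y)/3 = -f/3 + y/3)
A = 256
h = 769/3 (h = (1 + 256) + (-⅓*(-4) + (⅓)*(-6)) = 257 + (4/3 - 2) = 257 - ⅔ = 769/3 ≈ 256.33)
C((2 - 1)²)*(14 + h) = (2 - 1)²*(14 + 769/3) = 1²*(811/3) = 1*(811/3) = 811/3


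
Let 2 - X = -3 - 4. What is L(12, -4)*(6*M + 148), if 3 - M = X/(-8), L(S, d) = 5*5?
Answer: 17275/4 ≈ 4318.8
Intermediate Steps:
X = 9 (X = 2 - (-3 - 4) = 2 - 1*(-7) = 2 + 7 = 9)
L(S, d) = 25
M = 33/8 (M = 3 - 9/(-8) = 3 - 9*(-1)/8 = 3 - 1*(-9/8) = 3 + 9/8 = 33/8 ≈ 4.1250)
L(12, -4)*(6*M + 148) = 25*(6*(33/8) + 148) = 25*(99/4 + 148) = 25*(691/4) = 17275/4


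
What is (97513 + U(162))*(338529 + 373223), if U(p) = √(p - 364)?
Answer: 69405072776 + 711752*I*√202 ≈ 6.9405e+10 + 1.0116e+7*I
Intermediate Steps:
U(p) = √(-364 + p)
(97513 + U(162))*(338529 + 373223) = (97513 + √(-364 + 162))*(338529 + 373223) = (97513 + √(-202))*711752 = (97513 + I*√202)*711752 = 69405072776 + 711752*I*√202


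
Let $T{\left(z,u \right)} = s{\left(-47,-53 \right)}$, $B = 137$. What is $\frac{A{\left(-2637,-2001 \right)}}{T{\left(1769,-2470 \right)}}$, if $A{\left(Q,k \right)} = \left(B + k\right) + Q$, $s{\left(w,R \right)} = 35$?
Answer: $- \frac{643}{5} \approx -128.6$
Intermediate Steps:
$T{\left(z,u \right)} = 35$
$A{\left(Q,k \right)} = 137 + Q + k$ ($A{\left(Q,k \right)} = \left(137 + k\right) + Q = 137 + Q + k$)
$\frac{A{\left(-2637,-2001 \right)}}{T{\left(1769,-2470 \right)}} = \frac{137 - 2637 - 2001}{35} = \left(-4501\right) \frac{1}{35} = - \frac{643}{5}$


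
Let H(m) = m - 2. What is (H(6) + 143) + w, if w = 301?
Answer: 448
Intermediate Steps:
H(m) = -2 + m
(H(6) + 143) + w = ((-2 + 6) + 143) + 301 = (4 + 143) + 301 = 147 + 301 = 448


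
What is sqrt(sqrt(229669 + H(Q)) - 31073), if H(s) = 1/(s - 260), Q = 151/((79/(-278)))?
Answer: sqrt(-121448830567652 + 62518*sqrt(897661355973834))/62518 ≈ 174.91*I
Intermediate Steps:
Q = -41978/79 (Q = 151/((79*(-1/278))) = 151/(-79/278) = 151*(-278/79) = -41978/79 ≈ -531.37)
H(s) = 1/(-260 + s)
sqrt(sqrt(229669 + H(Q)) - 31073) = sqrt(sqrt(229669 + 1/(-260 - 41978/79)) - 31073) = sqrt(sqrt(229669 + 1/(-62518/79)) - 31073) = sqrt(sqrt(229669 - 79/62518) - 31073) = sqrt(sqrt(14358446463/62518) - 31073) = sqrt(sqrt(897661355973834)/62518 - 31073) = sqrt(-31073 + sqrt(897661355973834)/62518)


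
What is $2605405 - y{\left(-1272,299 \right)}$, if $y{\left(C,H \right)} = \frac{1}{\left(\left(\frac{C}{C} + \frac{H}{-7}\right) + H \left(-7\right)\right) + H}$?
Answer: $\frac{33479454257}{12850} \approx 2.6054 \cdot 10^{6}$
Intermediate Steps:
$y{\left(C,H \right)} = \frac{1}{1 - \frac{43 H}{7}}$ ($y{\left(C,H \right)} = \frac{1}{\left(\left(1 + H \left(- \frac{1}{7}\right)\right) - 7 H\right) + H} = \frac{1}{\left(\left(1 - \frac{H}{7}\right) - 7 H\right) + H} = \frac{1}{\left(1 - \frac{50 H}{7}\right) + H} = \frac{1}{1 - \frac{43 H}{7}}$)
$2605405 - y{\left(-1272,299 \right)} = 2605405 - - \frac{7}{-7 + 43 \cdot 299} = 2605405 - - \frac{7}{-7 + 12857} = 2605405 - - \frac{7}{12850} = 2605405 + \frac{7}{12850} = \frac{33479454257}{12850}$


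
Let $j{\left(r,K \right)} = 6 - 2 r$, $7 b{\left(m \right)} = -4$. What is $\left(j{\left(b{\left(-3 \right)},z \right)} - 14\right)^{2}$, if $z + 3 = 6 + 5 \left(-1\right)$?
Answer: $\frac{2304}{49} \approx 47.02$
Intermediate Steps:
$b{\left(m \right)} = - \frac{4}{7}$ ($b{\left(m \right)} = \frac{1}{7} \left(-4\right) = - \frac{4}{7}$)
$z = -2$ ($z = -3 + \left(6 + 5 \left(-1\right)\right) = -3 + \left(6 - 5\right) = -3 + 1 = -2$)
$\left(j{\left(b{\left(-3 \right)},z \right)} - 14\right)^{2} = \left(\left(6 - - \frac{8}{7}\right) - 14\right)^{2} = \left(\left(6 + \frac{8}{7}\right) - 14\right)^{2} = \left(\frac{50}{7} - 14\right)^{2} = \left(- \frac{48}{7}\right)^{2} = \frac{2304}{49}$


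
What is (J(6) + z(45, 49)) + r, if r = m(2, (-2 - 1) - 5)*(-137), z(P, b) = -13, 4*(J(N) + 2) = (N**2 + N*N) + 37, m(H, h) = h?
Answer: 4433/4 ≈ 1108.3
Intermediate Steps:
J(N) = 29/4 + N**2/2 (J(N) = -2 + ((N**2 + N*N) + 37)/4 = -2 + ((N**2 + N**2) + 37)/4 = -2 + (2*N**2 + 37)/4 = -2 + (37 + 2*N**2)/4 = -2 + (37/4 + N**2/2) = 29/4 + N**2/2)
r = 1096 (r = ((-2 - 1) - 5)*(-137) = (-3 - 5)*(-137) = -8*(-137) = 1096)
(J(6) + z(45, 49)) + r = ((29/4 + (1/2)*6**2) - 13) + 1096 = ((29/4 + (1/2)*36) - 13) + 1096 = ((29/4 + 18) - 13) + 1096 = (101/4 - 13) + 1096 = 49/4 + 1096 = 4433/4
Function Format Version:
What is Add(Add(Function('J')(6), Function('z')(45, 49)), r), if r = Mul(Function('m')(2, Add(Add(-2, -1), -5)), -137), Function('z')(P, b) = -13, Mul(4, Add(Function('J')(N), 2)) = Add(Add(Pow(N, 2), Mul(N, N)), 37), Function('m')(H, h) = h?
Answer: Rational(4433, 4) ≈ 1108.3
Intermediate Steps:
Function('J')(N) = Add(Rational(29, 4), Mul(Rational(1, 2), Pow(N, 2))) (Function('J')(N) = Add(-2, Mul(Rational(1, 4), Add(Add(Pow(N, 2), Mul(N, N)), 37))) = Add(-2, Mul(Rational(1, 4), Add(Add(Pow(N, 2), Pow(N, 2)), 37))) = Add(-2, Mul(Rational(1, 4), Add(Mul(2, Pow(N, 2)), 37))) = Add(-2, Mul(Rational(1, 4), Add(37, Mul(2, Pow(N, 2))))) = Add(-2, Add(Rational(37, 4), Mul(Rational(1, 2), Pow(N, 2)))) = Add(Rational(29, 4), Mul(Rational(1, 2), Pow(N, 2))))
r = 1096 (r = Mul(Add(Add(-2, -1), -5), -137) = Mul(Add(-3, -5), -137) = Mul(-8, -137) = 1096)
Add(Add(Function('J')(6), Function('z')(45, 49)), r) = Add(Add(Add(Rational(29, 4), Mul(Rational(1, 2), Pow(6, 2))), -13), 1096) = Add(Add(Add(Rational(29, 4), Mul(Rational(1, 2), 36)), -13), 1096) = Add(Add(Add(Rational(29, 4), 18), -13), 1096) = Add(Add(Rational(101, 4), -13), 1096) = Add(Rational(49, 4), 1096) = Rational(4433, 4)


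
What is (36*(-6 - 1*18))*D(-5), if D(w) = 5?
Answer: -4320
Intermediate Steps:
(36*(-6 - 1*18))*D(-5) = (36*(-6 - 1*18))*5 = (36*(-6 - 18))*5 = (36*(-24))*5 = -864*5 = -4320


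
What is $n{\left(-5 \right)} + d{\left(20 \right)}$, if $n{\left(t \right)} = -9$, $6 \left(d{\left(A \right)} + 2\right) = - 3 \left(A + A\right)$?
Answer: $-31$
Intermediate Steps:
$d{\left(A \right)} = -2 - A$ ($d{\left(A \right)} = -2 + \frac{\left(-3\right) \left(A + A\right)}{6} = -2 + \frac{\left(-3\right) 2 A}{6} = -2 + \frac{\left(-6\right) A}{6} = -2 - A$)
$n{\left(-5 \right)} + d{\left(20 \right)} = -9 - 22 = -31$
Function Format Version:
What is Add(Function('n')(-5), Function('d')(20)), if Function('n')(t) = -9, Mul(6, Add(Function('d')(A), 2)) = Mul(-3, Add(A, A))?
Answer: -31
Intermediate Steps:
Function('d')(A) = Add(-2, Mul(-1, A)) (Function('d')(A) = Add(-2, Mul(Rational(1, 6), Mul(-3, Add(A, A)))) = Add(-2, Mul(Rational(1, 6), Mul(-3, Mul(2, A)))) = Add(-2, Mul(Rational(1, 6), Mul(-6, A))) = Add(-2, Mul(-1, A)))
Add(Function('n')(-5), Function('d')(20)) = Add(-9, Add(-2, Mul(-1, 20))) = Add(-9, Add(-2, -20)) = Add(-9, -22) = -31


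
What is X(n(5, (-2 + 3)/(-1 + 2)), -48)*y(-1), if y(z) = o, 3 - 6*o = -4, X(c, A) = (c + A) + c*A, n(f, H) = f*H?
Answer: -1981/6 ≈ -330.17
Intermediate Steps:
n(f, H) = H*f
X(c, A) = A + c + A*c (X(c, A) = (A + c) + A*c = A + c + A*c)
o = 7/6 (o = ½ - ⅙*(-4) = ½ + ⅔ = 7/6 ≈ 1.1667)
y(z) = 7/6
X(n(5, (-2 + 3)/(-1 + 2)), -48)*y(-1) = (-48 + ((-2 + 3)/(-1 + 2))*5 - 48*(-2 + 3)/(-1 + 2)*5)*(7/6) = (-48 + (1/1)*5 - 48*1/1*5)*(7/6) = (-48 + (1*1)*5 - 48*1*1*5)*(7/6) = (-48 + 1*5 - 48*5)*(7/6) = (-48 + 5 - 48*5)*(7/6) = (-48 + 5 - 240)*(7/6) = -283*7/6 = -1981/6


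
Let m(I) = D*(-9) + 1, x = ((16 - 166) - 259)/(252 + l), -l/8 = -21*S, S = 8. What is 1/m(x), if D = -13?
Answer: 1/118 ≈ 0.0084746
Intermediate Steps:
l = 1344 (l = -(-168)*8 = -8*(-168) = 1344)
x = -409/1596 (x = ((16 - 166) - 259)/(252 + 1344) = (-150 - 259)/1596 = -409*1/1596 = -409/1596 ≈ -0.25627)
m(I) = 118 (m(I) = -13*(-9) + 1 = 117 + 1 = 118)
1/m(x) = 1/118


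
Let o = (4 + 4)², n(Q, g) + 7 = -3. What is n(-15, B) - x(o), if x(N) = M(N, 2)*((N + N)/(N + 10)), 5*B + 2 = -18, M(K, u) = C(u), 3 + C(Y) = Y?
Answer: -306/37 ≈ -8.2703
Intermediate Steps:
C(Y) = -3 + Y
M(K, u) = -3 + u
B = -4 (B = -⅖ + (⅕)*(-18) = -⅖ - 18/5 = -4)
n(Q, g) = -10 (n(Q, g) = -7 - 3 = -10)
o = 64 (o = 8² = 64)
x(N) = -2*N/(10 + N) (x(N) = (-3 + 2)*((N + N)/(N + 10)) = -2*N/(10 + N))
n(-15, B) - x(o) = -10 - (-2)*64/(10 + 64) = -10 - (-2)*64/74 = -10 - 1*(-64/37) = -10 + 64/37 = -306/37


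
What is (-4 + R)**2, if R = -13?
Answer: 289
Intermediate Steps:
(-4 + R)**2 = (-4 - 13)**2 = (-17)**2 = 289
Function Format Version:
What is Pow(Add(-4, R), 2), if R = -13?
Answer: 289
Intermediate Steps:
Pow(Add(-4, R), 2) = Pow(Add(-4, -13), 2) = Pow(-17, 2) = 289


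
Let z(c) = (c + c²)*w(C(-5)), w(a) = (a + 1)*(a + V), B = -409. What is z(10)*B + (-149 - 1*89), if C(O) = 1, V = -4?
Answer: 269702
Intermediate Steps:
w(a) = (1 + a)*(-4 + a) (w(a) = (a + 1)*(a - 4) = (1 + a)*(-4 + a))
z(c) = -6*c - 6*c² (z(c) = (c + c²)*(-4 + 1² - 3*1) = (c + c²)*(-4 + 1 - 3) = (c + c²)*(-6) = -6*c - 6*c²)
z(10)*B + (-149 - 1*89) = -6*10*(1 + 10)*(-409) + (-149 - 1*89) = -6*10*11*(-409) + (-149 - 89) = -660*(-409) - 238 = 269940 - 238 = 269702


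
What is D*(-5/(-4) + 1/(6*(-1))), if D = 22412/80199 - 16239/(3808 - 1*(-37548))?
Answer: -697321651/5685788304 ≈ -0.12264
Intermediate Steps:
D = -53640127/473815692 (D = 22412*(1/80199) - 16239/(3808 + 37548) = 22412/80199 - 16239/41356 = -53640127/473815692 ≈ -0.11321)
D*(-5/(-4) + 1/(6*(-1))) = -53640127*(-5/(-4) + 1/(6*(-1)))/473815692 = -53640127*(-5*(-1/4) + (1/6)*(-1))/473815692 = -53640127*(5/4 - 1/6)/473815692 = -53640127/473815692*13/12 = -697321651/5685788304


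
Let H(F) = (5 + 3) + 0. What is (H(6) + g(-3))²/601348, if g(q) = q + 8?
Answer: 169/601348 ≈ 0.00028104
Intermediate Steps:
g(q) = 8 + q
H(F) = 8 (H(F) = 8 + 0 = 8)
(H(6) + g(-3))²/601348 = (8 + (8 - 3))²/601348 = (8 + 5)²*(1/601348) = 13²*(1/601348) = 169*(1/601348) = 169/601348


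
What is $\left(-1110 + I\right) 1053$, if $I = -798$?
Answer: $-2009124$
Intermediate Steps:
$\left(-1110 + I\right) 1053 = \left(-1110 - 798\right) 1053 = \left(-1908\right) 1053 = -2009124$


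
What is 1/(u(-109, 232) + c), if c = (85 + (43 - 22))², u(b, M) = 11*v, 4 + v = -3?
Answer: 1/11159 ≈ 8.9614e-5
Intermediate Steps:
v = -7 (v = -4 - 3 = -7)
u(b, M) = -77 (u(b, M) = 11*(-7) = -77)
c = 11236 (c = (85 + 21)² = 106² = 11236)
1/(u(-109, 232) + c) = 1/(-77 + 11236) = 1/11159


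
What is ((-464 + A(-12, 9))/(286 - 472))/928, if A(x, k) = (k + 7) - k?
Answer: 457/172608 ≈ 0.0026476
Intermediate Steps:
A(x, k) = 7 (A(x, k) = (7 + k) - k = 7)
((-464 + A(-12, 9))/(286 - 472))/928 = ((-464 + 7)/(286 - 472))/928 = -457/(-186)*(1/928) = -457*(-1/186)*(1/928) = (457/186)*(1/928) = 457/172608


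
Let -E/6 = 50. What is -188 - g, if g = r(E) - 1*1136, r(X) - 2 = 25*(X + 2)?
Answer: 8396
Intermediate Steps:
E = -300 (E = -6*50 = -300)
r(X) = 52 + 25*X (r(X) = 2 + 25*(X + 2) = 2 + 25*(2 + X) = 2 + (50 + 25*X) = 52 + 25*X)
g = -8584 (g = (52 + 25*(-300)) - 1*1136 = (52 - 7500) - 1136 = -7448 - 1136 = -8584)
-188 - g = -188 - 1*(-8584) = -188 + 8584 = 8396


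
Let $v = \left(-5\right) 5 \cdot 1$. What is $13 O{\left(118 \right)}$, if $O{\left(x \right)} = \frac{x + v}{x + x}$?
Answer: $\frac{1209}{236} \approx 5.1229$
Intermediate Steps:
$v = -25$ ($v = \left(-25\right) 1 = -25$)
$O{\left(x \right)} = \frac{-25 + x}{2 x}$ ($O{\left(x \right)} = \frac{x - 25}{x + x} = \frac{-25 + x}{2 x}$)
$13 O{\left(118 \right)} = 13 \frac{-25 + 118}{2 \cdot 118} = 13 \cdot \frac{1}{2} \cdot \frac{1}{118} \cdot 93 = 13 \cdot \frac{93}{236} = \frac{1209}{236}$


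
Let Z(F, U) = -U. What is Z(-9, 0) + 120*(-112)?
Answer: -13440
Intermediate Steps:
Z(-9, 0) + 120*(-112) = -1*0 + 120*(-112) = 0 - 13440 = -13440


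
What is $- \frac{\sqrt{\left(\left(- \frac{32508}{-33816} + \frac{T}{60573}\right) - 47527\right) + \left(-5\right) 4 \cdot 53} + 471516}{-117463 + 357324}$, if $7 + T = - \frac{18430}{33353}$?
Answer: $- \frac{471516}{239861} - \frac{i \sqrt{174976181517183566432512586438}}{455190679639810054} \approx -1.9658 - 0.00091896 i$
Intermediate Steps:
$T = - \frac{251901}{33353}$ ($T = -7 - \frac{18430}{33353} = - \frac{251901}{33353} \approx -7.5526$)
$- \frac{\sqrt{\left(\left(- \frac{32508}{-33816} + \frac{T}{60573}\right) - 47527\right) + \left(-5\right) 4 \cdot 53} + 471516}{-117463 + 357324} = - \frac{\sqrt{\left(\left(- \frac{32508}{-33816} - \frac{251901}{33353 \cdot 60573}\right) - 47527\right) + \left(-5\right) 4 \cdot 53} + 471516}{-117463 + 357324} = - \frac{\sqrt{\left(\left(\left(-32508\right) \left(- \frac{1}{33816}\right) - \frac{83967}{673430423}\right) - 47527\right) - 1060} + 471516}{239861} = - \frac{\sqrt{\left(\left(\frac{2709}{2818} - \frac{83967}{673430423}\right) - 47527\right) - 1060} + 471516}{239861} = - \frac{\sqrt{\left(\frac{1824086396901}{1897726932014} - 47527\right) - 1060} + 471516}{239861} = - \frac{\sqrt{- \frac{90191443811432477}{1897726932014} - 1060} + 471516}{239861} = - \frac{\sqrt{- \frac{92203034359367317}{1897726932014}} + 471516}{239861} = - \frac{\frac{i \sqrt{174976181517183566432512586438}}{1897726932014} + 471516}{239861} = - \frac{471516 + \frac{i \sqrt{174976181517183566432512586438}}{1897726932014}}{239861} = - (\frac{471516}{239861} + \frac{i \sqrt{174976181517183566432512586438}}{455190679639810054}) = - \frac{471516}{239861} - \frac{i \sqrt{174976181517183566432512586438}}{455190679639810054}$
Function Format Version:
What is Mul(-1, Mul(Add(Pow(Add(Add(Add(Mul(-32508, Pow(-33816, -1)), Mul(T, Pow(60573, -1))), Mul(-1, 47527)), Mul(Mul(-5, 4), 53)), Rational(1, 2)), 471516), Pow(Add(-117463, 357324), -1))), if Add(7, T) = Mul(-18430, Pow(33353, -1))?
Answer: Add(Rational(-471516, 239861), Mul(Rational(-1, 455190679639810054), I, Pow(174976181517183566432512586438, Rational(1, 2)))) ≈ Add(-1.9658, Mul(-0.00091896, I))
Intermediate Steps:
T = Rational(-251901, 33353) (T = Add(-7, Mul(-18430, Pow(33353, -1))) = Add(-7, Mul(-18430, Rational(1, 33353))) = Add(-7, Rational(-18430, 33353)) = Rational(-251901, 33353) ≈ -7.5526)
Mul(-1, Mul(Add(Pow(Add(Add(Add(Mul(-32508, Pow(-33816, -1)), Mul(T, Pow(60573, -1))), Mul(-1, 47527)), Mul(Mul(-5, 4), 53)), Rational(1, 2)), 471516), Pow(Add(-117463, 357324), -1))) = Mul(-1, Mul(Add(Pow(Add(Add(Add(Mul(-32508, Pow(-33816, -1)), Mul(Rational(-251901, 33353), Pow(60573, -1))), Mul(-1, 47527)), Mul(Mul(-5, 4), 53)), Rational(1, 2)), 471516), Pow(Add(-117463, 357324), -1))) = Mul(-1, Mul(Add(Pow(Add(Add(Add(Mul(-32508, Rational(-1, 33816)), Mul(Rational(-251901, 33353), Rational(1, 60573))), -47527), Mul(-20, 53)), Rational(1, 2)), 471516), Pow(239861, -1))) = Mul(-1, Mul(Add(Pow(Add(Add(Add(Rational(2709, 2818), Rational(-83967, 673430423)), -47527), -1060), Rational(1, 2)), 471516), Rational(1, 239861))) = Mul(-1, Mul(Add(Pow(Add(Add(Rational(1824086396901, 1897726932014), -47527), -1060), Rational(1, 2)), 471516), Rational(1, 239861))) = Mul(-1, Mul(Add(Pow(Add(Rational(-90191443811432477, 1897726932014), -1060), Rational(1, 2)), 471516), Rational(1, 239861))) = Mul(-1, Mul(Add(Pow(Rational(-92203034359367317, 1897726932014), Rational(1, 2)), 471516), Rational(1, 239861))) = Mul(-1, Mul(Add(Mul(Rational(1, 1897726932014), I, Pow(174976181517183566432512586438, Rational(1, 2))), 471516), Rational(1, 239861))) = Mul(-1, Mul(Add(471516, Mul(Rational(1, 1897726932014), I, Pow(174976181517183566432512586438, Rational(1, 2)))), Rational(1, 239861))) = Mul(-1, Add(Rational(471516, 239861), Mul(Rational(1, 455190679639810054), I, Pow(174976181517183566432512586438, Rational(1, 2))))) = Add(Rational(-471516, 239861), Mul(Rational(-1, 455190679639810054), I, Pow(174976181517183566432512586438, Rational(1, 2))))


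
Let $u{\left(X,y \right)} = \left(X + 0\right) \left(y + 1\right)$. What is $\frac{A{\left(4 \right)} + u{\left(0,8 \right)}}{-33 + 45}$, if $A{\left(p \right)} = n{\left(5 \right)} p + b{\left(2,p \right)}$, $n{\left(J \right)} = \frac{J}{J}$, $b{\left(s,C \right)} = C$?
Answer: $\frac{2}{3} \approx 0.66667$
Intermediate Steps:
$u{\left(X,y \right)} = X \left(1 + y\right)$
$n{\left(J \right)} = 1$
$A{\left(p \right)} = 2 p$ ($A{\left(p \right)} = 1 p + p = p + p = 2 p$)
$\frac{A{\left(4 \right)} + u{\left(0,8 \right)}}{-33 + 45} = \frac{2 \cdot 4 + 0 \left(1 + 8\right)}{-33 + 45} = \frac{8 + 0 \cdot 9}{12} = \left(8 + 0\right) \frac{1}{12} = 8 \cdot \frac{1}{12} = \frac{2}{3}$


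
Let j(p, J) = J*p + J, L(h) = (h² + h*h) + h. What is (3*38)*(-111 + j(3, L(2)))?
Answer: -8094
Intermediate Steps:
L(h) = h + 2*h² (L(h) = (h² + h²) + h = 2*h² + h = h + 2*h²)
j(p, J) = J + J*p
(3*38)*(-111 + j(3, L(2))) = (3*38)*(-111 + (2*(1 + 2*2))*(1 + 3)) = 114*(-111 + (2*(1 + 4))*4) = 114*(-111 + (2*5)*4) = 114*(-111 + 10*4) = 114*(-111 + 40) = 114*(-71) = -8094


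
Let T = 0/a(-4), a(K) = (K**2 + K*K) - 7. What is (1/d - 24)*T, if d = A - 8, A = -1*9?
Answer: 0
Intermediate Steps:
A = -9
d = -17 (d = -9 - 8 = -17)
a(K) = -7 + 2*K**2 (a(K) = (K**2 + K**2) - 7 = 2*K**2 - 7 = -7 + 2*K**2)
T = 0 (T = 0/(-7 + 2*(-4)**2) = 0/(-7 + 2*16) = 0/(-7 + 32) = 0/25 = 0*(1/25) = 0)
(1/d - 24)*T = (1/(-17) - 24)*0 = (1*(-1/17) - 24)*0 = (-1/17 - 24)*0 = -409/17*0 = 0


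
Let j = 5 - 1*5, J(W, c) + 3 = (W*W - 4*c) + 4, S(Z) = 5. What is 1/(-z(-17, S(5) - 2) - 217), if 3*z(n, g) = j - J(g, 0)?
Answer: -3/641 ≈ -0.0046802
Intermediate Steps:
J(W, c) = 1 + W**2 - 4*c (J(W, c) = -3 + ((W*W - 4*c) + 4) = -3 + ((W**2 - 4*c) + 4) = -3 + (4 + W**2 - 4*c) = 1 + W**2 - 4*c)
j = 0 (j = 5 - 5 = 0)
z(n, g) = -1/3 - g**2/3 (z(n, g) = (0 - (1 + g**2 - 4*0))/3 = (0 - (1 + g**2 + 0))/3 = (0 - (1 + g**2))/3 = (0 + (-1 - g**2))/3 = (-1 - g**2)/3 = -1/3 - g**2/3)
1/(-z(-17, S(5) - 2) - 217) = 1/(-(-1/3 - (5 - 2)**2/3) - 217) = 1/(-(-1/3 - 1/3*3**2) - 217) = 1/(-(-1/3 - 1/3*9) - 217) = 1/(-(-1/3 - 3) - 217) = 1/(-1*(-10/3) - 217) = 1/(10/3 - 217) = 1/(-641/3) = -3/641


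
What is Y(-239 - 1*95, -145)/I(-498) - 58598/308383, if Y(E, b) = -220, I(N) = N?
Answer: 19331228/76787367 ≈ 0.25175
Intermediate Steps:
Y(-239 - 1*95, -145)/I(-498) - 58598/308383 = -220/(-498) - 58598/308383 = -220*(-1/498) - 58598*1/308383 = 110/249 - 58598/308383 = 19331228/76787367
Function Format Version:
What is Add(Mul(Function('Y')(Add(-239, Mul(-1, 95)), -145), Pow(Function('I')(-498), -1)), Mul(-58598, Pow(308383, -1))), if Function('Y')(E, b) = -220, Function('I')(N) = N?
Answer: Rational(19331228, 76787367) ≈ 0.25175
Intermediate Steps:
Add(Mul(Function('Y')(Add(-239, Mul(-1, 95)), -145), Pow(Function('I')(-498), -1)), Mul(-58598, Pow(308383, -1))) = Add(Mul(-220, Pow(-498, -1)), Mul(-58598, Pow(308383, -1))) = Add(Mul(-220, Rational(-1, 498)), Mul(-58598, Rational(1, 308383))) = Add(Rational(110, 249), Rational(-58598, 308383)) = Rational(19331228, 76787367)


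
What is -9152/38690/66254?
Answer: -2288/640841815 ≈ -3.5703e-6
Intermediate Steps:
-9152/38690/66254 = -9152*1/38690*(1/66254) = -4576/19345*1/66254 = -2288/640841815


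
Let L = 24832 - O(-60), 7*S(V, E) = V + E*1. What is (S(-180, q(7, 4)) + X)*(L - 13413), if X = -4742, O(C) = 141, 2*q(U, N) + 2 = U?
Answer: -376363777/7 ≈ -5.3766e+7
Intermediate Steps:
q(U, N) = -1 + U/2
S(V, E) = E/7 + V/7 (S(V, E) = (V + E*1)/7 = (V + E)/7 = (E + V)/7 = E/7 + V/7)
L = 24691 (L = 24832 - 1*141 = 24832 - 141 = 24691)
(S(-180, q(7, 4)) + X)*(L - 13413) = (((-1 + (½)*7)/7 + (⅐)*(-180)) - 4742)*(24691 - 13413) = (((-1 + 7/2)/7 - 180/7) - 4742)*11278 = (((⅐)*(5/2) - 180/7) - 4742)*11278 = ((5/14 - 180/7) - 4742)*11278 = (-355/14 - 4742)*11278 = -66743/14*11278 = -376363777/7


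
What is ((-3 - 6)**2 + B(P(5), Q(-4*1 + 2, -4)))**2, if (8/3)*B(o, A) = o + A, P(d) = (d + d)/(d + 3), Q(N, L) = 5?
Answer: 7112889/1024 ≈ 6946.2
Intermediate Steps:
P(d) = 2*d/(3 + d) (P(d) = (2*d)/(3 + d) = 2*d/(3 + d))
B(o, A) = 3*A/8 + 3*o/8 (B(o, A) = 3*(o + A)/8 = 3*(A + o)/8 = 3*A/8 + 3*o/8)
((-3 - 6)**2 + B(P(5), Q(-4*1 + 2, -4)))**2 = ((-3 - 6)**2 + ((3/8)*5 + 3*(2*5/(3 + 5))/8))**2 = ((-9)**2 + (15/8 + 3*(2*5/8)/8))**2 = (81 + (15/8 + 3*(2*5*(1/8))/8))**2 = (81 + (15/8 + (3/8)*(5/4)))**2 = (81 + (15/8 + 15/32))**2 = (81 + 75/32)**2 = (2667/32)**2 = 7112889/1024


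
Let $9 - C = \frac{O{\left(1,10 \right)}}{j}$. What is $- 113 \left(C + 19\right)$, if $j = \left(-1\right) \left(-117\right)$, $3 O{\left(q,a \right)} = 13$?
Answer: $- \frac{85315}{27} \approx -3159.8$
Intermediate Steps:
$O{\left(q,a \right)} = \frac{13}{3}$ ($O{\left(q,a \right)} = \frac{1}{3} \cdot 13 = \frac{13}{3}$)
$j = 117$
$C = \frac{242}{27}$ ($C = 9 - \frac{13}{3 \cdot 117} = 9 - \frac{13}{3} \cdot \frac{1}{117} = 9 - \frac{1}{27} = \frac{242}{27} \approx 8.963$)
$- 113 \left(C + 19\right) = - 113 \left(\frac{242}{27} + 19\right) = \left(-113\right) \frac{755}{27} = - \frac{85315}{27}$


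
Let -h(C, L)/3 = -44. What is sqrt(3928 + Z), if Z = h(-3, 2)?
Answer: 2*sqrt(1015) ≈ 63.718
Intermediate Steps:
h(C, L) = 132 (h(C, L) = -3*(-44) = 132)
Z = 132
sqrt(3928 + Z) = sqrt(3928 + 132) = sqrt(4060) = 2*sqrt(1015)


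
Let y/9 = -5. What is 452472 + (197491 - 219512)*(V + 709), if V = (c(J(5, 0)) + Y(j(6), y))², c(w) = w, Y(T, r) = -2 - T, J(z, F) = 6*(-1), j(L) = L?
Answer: -19476533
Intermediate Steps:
y = -45 (y = 9*(-5) = -45)
J(z, F) = -6
V = 196 (V = (-6 + (-2 - 1*6))² = (-6 + (-2 - 6))² = (-6 - 8)² = (-14)² = 196)
452472 + (197491 - 219512)*(V + 709) = 452472 + (197491 - 219512)*(196 + 709) = 452472 - 22021*905 = 452472 - 19929005 = -19476533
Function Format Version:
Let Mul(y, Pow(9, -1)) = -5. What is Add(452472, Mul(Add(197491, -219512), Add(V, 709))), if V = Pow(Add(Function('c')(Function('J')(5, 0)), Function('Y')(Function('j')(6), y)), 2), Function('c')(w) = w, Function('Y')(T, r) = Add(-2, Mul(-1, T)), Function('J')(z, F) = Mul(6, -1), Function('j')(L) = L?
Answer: -19476533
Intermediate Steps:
y = -45 (y = Mul(9, -5) = -45)
Function('J')(z, F) = -6
V = 196 (V = Pow(Add(-6, Add(-2, Mul(-1, 6))), 2) = Pow(Add(-6, Add(-2, -6)), 2) = Pow(Add(-6, -8), 2) = Pow(-14, 2) = 196)
Add(452472, Mul(Add(197491, -219512), Add(V, 709))) = Add(452472, Mul(Add(197491, -219512), Add(196, 709))) = Add(452472, Mul(-22021, 905)) = Add(452472, -19929005) = -19476533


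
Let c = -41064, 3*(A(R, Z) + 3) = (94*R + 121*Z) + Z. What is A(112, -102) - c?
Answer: 121267/3 ≈ 40422.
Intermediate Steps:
A(R, Z) = -3 + 94*R/3 + 122*Z/3 (A(R, Z) = -3 + ((94*R + 121*Z) + Z)/3 = -3 + (94*R + 122*Z)/3 = -3 + (94*R/3 + 122*Z/3) = -3 + 94*R/3 + 122*Z/3)
A(112, -102) - c = (-3 + (94/3)*112 + (122/3)*(-102)) - 1*(-41064) = (-3 + 10528/3 - 4148) + 41064 = -1925/3 + 41064 = 121267/3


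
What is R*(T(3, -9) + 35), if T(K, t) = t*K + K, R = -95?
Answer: -1045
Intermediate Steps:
T(K, t) = K + K*t (T(K, t) = K*t + K = K + K*t)
R*(T(3, -9) + 35) = -95*(3*(1 - 9) + 35) = -95*(3*(-8) + 35) = -95*(-24 + 35) = -95*11 = -1045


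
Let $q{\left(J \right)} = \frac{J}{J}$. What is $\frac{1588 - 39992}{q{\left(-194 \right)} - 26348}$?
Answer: $\frac{38404}{26347} \approx 1.4576$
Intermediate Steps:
$q{\left(J \right)} = 1$
$\frac{1588 - 39992}{q{\left(-194 \right)} - 26348} = \frac{1588 - 39992}{1 - 26348} = - \frac{38404}{-26347} = \left(-38404\right) \left(- \frac{1}{26347}\right) = \frac{38404}{26347}$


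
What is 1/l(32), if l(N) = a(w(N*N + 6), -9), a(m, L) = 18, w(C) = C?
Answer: 1/18 ≈ 0.055556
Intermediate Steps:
l(N) = 18
1/l(32) = 1/18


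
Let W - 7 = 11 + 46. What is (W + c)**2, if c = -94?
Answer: 900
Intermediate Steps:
W = 64 (W = 7 + (11 + 46) = 7 + 57 = 64)
(W + c)**2 = (64 - 94)**2 = (-30)**2 = 900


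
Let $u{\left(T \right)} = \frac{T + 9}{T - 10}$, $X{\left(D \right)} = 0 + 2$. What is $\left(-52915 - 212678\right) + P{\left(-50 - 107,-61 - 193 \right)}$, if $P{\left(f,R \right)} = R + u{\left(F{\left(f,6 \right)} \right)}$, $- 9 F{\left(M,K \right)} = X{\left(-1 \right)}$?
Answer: $- \frac{24458003}{92} \approx -2.6585 \cdot 10^{5}$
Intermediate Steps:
$X{\left(D \right)} = 2$
$F{\left(M,K \right)} = - \frac{2}{9}$ ($F{\left(M,K \right)} = \left(- \frac{1}{9}\right) 2 = - \frac{2}{9}$)
$u{\left(T \right)} = \frac{9 + T}{-10 + T}$
$P{\left(f,R \right)} = - \frac{79}{92} + R$ ($P{\left(f,R \right)} = R + \frac{9 - \frac{2}{9}}{-10 - \frac{2}{9}} = R + \frac{1}{- \frac{92}{9}} \cdot \frac{79}{9} = R - \frac{79}{92} = - \frac{79}{92} + R$)
$\left(-52915 - 212678\right) + P{\left(-50 - 107,-61 - 193 \right)} = \left(-52915 - 212678\right) - \frac{23447}{92} = -265593 - \frac{23447}{92} = - \frac{24458003}{92}$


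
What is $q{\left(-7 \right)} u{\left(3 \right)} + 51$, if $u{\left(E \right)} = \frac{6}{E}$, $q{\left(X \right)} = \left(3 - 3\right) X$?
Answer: $51$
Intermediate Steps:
$q{\left(X \right)} = 0$ ($q{\left(X \right)} = 0 X = 0$)
$q{\left(-7 \right)} u{\left(3 \right)} + 51 = 0 \cdot \frac{6}{3} + 51 = 0 \cdot 6 \cdot \frac{1}{3} + 51 = 0 \cdot 2 + 51 = 0 + 51 = 51$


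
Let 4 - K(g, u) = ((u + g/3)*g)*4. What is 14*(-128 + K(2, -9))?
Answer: -2408/3 ≈ -802.67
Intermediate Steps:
K(g, u) = 4 - 4*g*(u + g/3) (K(g, u) = 4 - (u + g/3)*g*4 = 4 - g*(u + g/3)*4 = 4 - 4*g*(u + g/3))
14*(-128 + K(2, -9)) = 14*(-128 + (4 - 4/3*2² - 4*2*(-9))) = 14*(-128 + (4 - 4/3*4 + 72)) = 14*(-128 + (4 - 16/3 + 72)) = 14*(-128 + 212/3) = 14*(-172/3) = -2408/3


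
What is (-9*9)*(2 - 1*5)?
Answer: 243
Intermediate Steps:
(-9*9)*(2 - 1*5) = -81*(2 - 5) = -81*(-3) = 243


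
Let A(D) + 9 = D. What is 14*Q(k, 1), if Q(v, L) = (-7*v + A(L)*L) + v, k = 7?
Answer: -700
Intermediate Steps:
A(D) = -9 + D
Q(v, L) = -6*v + L*(-9 + L) (Q(v, L) = (-7*v + (-9 + L)*L) + v = (-7*v + L*(-9 + L)) + v = -6*v + L*(-9 + L))
14*Q(k, 1) = 14*(-6*7 + 1*(-9 + 1)) = 14*(-42 + 1*(-8)) = 14*(-42 - 8) = 14*(-50) = -700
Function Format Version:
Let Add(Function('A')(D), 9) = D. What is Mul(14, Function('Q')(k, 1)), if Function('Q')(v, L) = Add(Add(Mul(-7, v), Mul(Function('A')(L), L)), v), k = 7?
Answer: -700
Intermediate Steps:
Function('A')(D) = Add(-9, D)
Function('Q')(v, L) = Add(Mul(-6, v), Mul(L, Add(-9, L))) (Function('Q')(v, L) = Add(Add(Mul(-7, v), Mul(Add(-9, L), L)), v) = Add(Add(Mul(-7, v), Mul(L, Add(-9, L))), v) = Add(Mul(-6, v), Mul(L, Add(-9, L))))
Mul(14, Function('Q')(k, 1)) = Mul(14, Add(Mul(-6, 7), Mul(1, Add(-9, 1)))) = Mul(14, Add(-42, Mul(1, -8))) = Mul(14, Add(-42, -8)) = Mul(14, -50) = -700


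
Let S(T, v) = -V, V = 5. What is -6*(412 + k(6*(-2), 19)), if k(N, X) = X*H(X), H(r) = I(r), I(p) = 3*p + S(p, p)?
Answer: -8400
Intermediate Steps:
S(T, v) = -5 (S(T, v) = -1*5 = -5)
I(p) = -5 + 3*p (I(p) = 3*p - 5 = -5 + 3*p)
H(r) = -5 + 3*r
k(N, X) = X*(-5 + 3*X)
-6*(412 + k(6*(-2), 19)) = -6*(412 + 19*(-5 + 3*19)) = -6*(412 + 19*(-5 + 57)) = -6*(412 + 19*52) = -6*(412 + 988) = -6*1400 = -8400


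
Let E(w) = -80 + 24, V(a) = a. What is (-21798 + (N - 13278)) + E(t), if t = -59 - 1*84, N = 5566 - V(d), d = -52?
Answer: -29514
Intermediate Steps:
N = 5618 (N = 5566 - 1*(-52) = 5566 + 52 = 5618)
t = -143 (t = -59 - 84 = -143)
E(w) = -56
(-21798 + (N - 13278)) + E(t) = (-21798 + (5618 - 13278)) - 56 = (-21798 - 7660) - 56 = -29458 - 56 = -29514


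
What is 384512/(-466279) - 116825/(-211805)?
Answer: -490336727/1795640429 ≈ -0.27307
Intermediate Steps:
384512/(-466279) - 116825/(-211805) = 384512*(-1/466279) - 116825*(-1/211805) = -384512/466279 + 23365/42361 = -490336727/1795640429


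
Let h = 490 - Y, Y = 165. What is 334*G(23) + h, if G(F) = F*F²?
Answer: 4064103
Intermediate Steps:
G(F) = F³
h = 325 (h = 490 - 1*165 = 490 - 165 = 325)
334*G(23) + h = 334*23³ + 325 = 334*12167 + 325 = 4063778 + 325 = 4064103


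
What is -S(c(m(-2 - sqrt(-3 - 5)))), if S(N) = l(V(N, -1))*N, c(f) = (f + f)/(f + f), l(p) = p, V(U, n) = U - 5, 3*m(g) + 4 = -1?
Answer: 4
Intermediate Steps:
m(g) = -5/3 (m(g) = -4/3 + (1/3)*(-1) = -4/3 - 1/3 = -5/3)
V(U, n) = -5 + U
c(f) = 1 (c(f) = (2*f)/((2*f)) = (2*f)*(1/(2*f)) = 1)
S(N) = N*(-5 + N) (S(N) = (-5 + N)*N = N*(-5 + N))
-S(c(m(-2 - sqrt(-3 - 5)))) = -(-5 + 1) = -(-4) = -1*(-4) = 4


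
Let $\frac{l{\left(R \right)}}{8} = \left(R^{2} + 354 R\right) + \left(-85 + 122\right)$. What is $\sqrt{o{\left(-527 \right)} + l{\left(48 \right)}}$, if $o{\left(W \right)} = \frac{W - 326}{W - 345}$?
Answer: $\frac{\sqrt{29401193698}}{436} \approx 393.27$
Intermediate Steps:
$l{\left(R \right)} = 296 + 8 R^{2} + 2832 R$ ($l{\left(R \right)} = 8 \left(\left(R^{2} + 354 R\right) + \left(-85 + 122\right)\right) = 8 \left(\left(R^{2} + 354 R\right) + 37\right) = 8 \left(37 + R^{2} + 354 R\right) = 296 + 8 R^{2} + 2832 R$)
$o{\left(W \right)} = \frac{-326 + W}{-345 + W}$
$\sqrt{o{\left(-527 \right)} + l{\left(48 \right)}} = \sqrt{\frac{-326 - 527}{-345 - 527} + \left(296 + 8 \cdot 48^{2} + 2832 \cdot 48\right)} = \sqrt{\frac{1}{-872} \left(-853\right) + \left(296 + 8 \cdot 2304 + 135936\right)} = \sqrt{\left(- \frac{1}{872}\right) \left(-853\right) + \left(296 + 18432 + 135936\right)} = \sqrt{\frac{853}{872} + 154664} = \sqrt{\frac{134867861}{872}} = \frac{\sqrt{29401193698}}{436}$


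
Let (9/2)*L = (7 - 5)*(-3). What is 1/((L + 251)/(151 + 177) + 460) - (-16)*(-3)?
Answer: -21761688/453389 ≈ -47.998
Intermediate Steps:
L = -4/3 (L = 2*((7 - 5)*(-3))/9 = 2*(2*(-3))/9 = (2/9)*(-6) = -4/3 ≈ -1.3333)
1/((L + 251)/(151 + 177) + 460) - (-16)*(-3) = 1/((-4/3 + 251)/(151 + 177) + 460) - (-16)*(-3) = 1/((749/3)/328 + 460) - 1*48 = 1/((749/3)*(1/328) + 460) - 48 = 1/(749/984 + 460) - 48 = 1/(453389/984) - 48 = 984/453389 - 48 = -21761688/453389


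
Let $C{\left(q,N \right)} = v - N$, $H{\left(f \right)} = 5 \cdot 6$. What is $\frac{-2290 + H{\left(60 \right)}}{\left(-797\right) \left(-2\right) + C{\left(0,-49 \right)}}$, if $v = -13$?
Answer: $- \frac{226}{163} \approx -1.3865$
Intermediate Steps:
$H{\left(f \right)} = 30$
$C{\left(q,N \right)} = -13 - N$
$\frac{-2290 + H{\left(60 \right)}}{\left(-797\right) \left(-2\right) + C{\left(0,-49 \right)}} = \frac{-2290 + 30}{\left(-797\right) \left(-2\right) - -36} = - \frac{2260}{1594 + \left(-13 + 49\right)} = - \frac{2260}{1594 + 36} = - \frac{2260}{1630} = \left(-2260\right) \frac{1}{1630} = - \frac{226}{163}$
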